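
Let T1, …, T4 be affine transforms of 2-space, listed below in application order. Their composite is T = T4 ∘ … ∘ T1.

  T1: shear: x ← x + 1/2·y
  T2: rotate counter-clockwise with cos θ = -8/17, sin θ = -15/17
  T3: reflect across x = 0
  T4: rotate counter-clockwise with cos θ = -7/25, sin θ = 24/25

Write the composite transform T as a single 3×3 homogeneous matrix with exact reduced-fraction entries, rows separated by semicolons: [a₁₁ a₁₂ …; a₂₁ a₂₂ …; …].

T1 = [1 1/2 0; 0 1 0; 0 0 1]
T2·T1 = [-8/17 11/17 0; -15/17 -31/34 0; 0 0 1]
T3·…·T1 = [8/17 -11/17 0; -15/17 -31/34 0; 0 0 1]
T4·…·T1 = [304/425 449/425 0; 297/425 -311/850 0; 0 0 1]

T = [304/425 449/425 0; 297/425 -311/850 0; 0 0 1]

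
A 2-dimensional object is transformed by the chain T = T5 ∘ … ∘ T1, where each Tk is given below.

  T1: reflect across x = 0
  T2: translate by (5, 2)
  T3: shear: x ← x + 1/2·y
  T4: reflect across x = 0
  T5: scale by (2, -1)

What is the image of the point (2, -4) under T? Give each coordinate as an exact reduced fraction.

T(p) = (-4, 2)

T1 reflect across x = 0: (2, -4) → (-2, -4)
T2 translate by (5, 2): (-2, -4) → (3, -2)
T3 shear: x ← x + 1/2·y: (3, -2) → (2, -2)
T4 reflect across x = 0: (2, -2) → (-2, -2)
T5 scale by (2, -1): (-2, -2) → (-4, 2)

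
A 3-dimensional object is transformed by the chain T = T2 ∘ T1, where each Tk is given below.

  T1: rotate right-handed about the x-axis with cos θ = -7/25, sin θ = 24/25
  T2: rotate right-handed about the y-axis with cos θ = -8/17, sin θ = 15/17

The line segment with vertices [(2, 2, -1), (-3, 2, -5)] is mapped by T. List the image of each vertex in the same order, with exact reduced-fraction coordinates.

T1 rotate right-handed about the x-axis with cos θ = -7/25, sin θ = 24/25: (2, 2, -1) → (2, 2/5, 11/5); (-3, 2, -5) → (-3, 106/25, 83/25)
T2 rotate right-handed about the y-axis with cos θ = -8/17, sin θ = 15/17: (2, 2/5, 11/5) → (1, 2/5, -14/5); (-3, 106/25, 83/25) → (369/85, 106/25, 461/425)

image vertices: (1, 2/5, -14/5), (369/85, 106/25, 461/425)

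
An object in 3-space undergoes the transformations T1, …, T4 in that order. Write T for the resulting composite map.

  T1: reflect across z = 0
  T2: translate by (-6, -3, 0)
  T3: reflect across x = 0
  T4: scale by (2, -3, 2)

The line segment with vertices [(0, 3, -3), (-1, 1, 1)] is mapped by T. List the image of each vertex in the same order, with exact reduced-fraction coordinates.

T1 reflect across z = 0: (0, 3, -3) → (0, 3, 3); (-1, 1, 1) → (-1, 1, -1)
T2 translate by (-6, -3, 0): (0, 3, 3) → (-6, 0, 3); (-1, 1, -1) → (-7, -2, -1)
T3 reflect across x = 0: (-6, 0, 3) → (6, 0, 3); (-7, -2, -1) → (7, -2, -1)
T4 scale by (2, -3, 2): (6, 0, 3) → (12, 0, 6); (7, -2, -1) → (14, 6, -2)

image vertices: (12, 0, 6), (14, 6, -2)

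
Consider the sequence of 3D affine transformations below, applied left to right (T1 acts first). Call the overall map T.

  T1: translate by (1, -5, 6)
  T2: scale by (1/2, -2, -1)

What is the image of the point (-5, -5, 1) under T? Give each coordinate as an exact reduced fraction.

T(p) = (-2, 20, -7)

T1 translate by (1, -5, 6): (-5, -5, 1) → (-4, -10, 7)
T2 scale by (1/2, -2, -1): (-4, -10, 7) → (-2, 20, -7)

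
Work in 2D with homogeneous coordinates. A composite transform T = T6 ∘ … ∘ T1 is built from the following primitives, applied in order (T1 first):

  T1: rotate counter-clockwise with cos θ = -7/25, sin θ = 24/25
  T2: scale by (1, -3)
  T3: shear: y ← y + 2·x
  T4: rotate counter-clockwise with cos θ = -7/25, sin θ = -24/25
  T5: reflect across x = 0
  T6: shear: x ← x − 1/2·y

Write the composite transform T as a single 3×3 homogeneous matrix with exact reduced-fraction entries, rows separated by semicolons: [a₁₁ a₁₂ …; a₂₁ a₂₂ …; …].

T = [326/125 39/250 0; 154/125 153/125 0; 0 0 1]

T1 = [-7/25 -24/25 0; 24/25 -7/25 0; 0 0 1]
T2·T1 = [-7/25 -24/25 0; -72/25 21/25 0; 0 0 1]
T3·…·T1 = [-7/25 -24/25 0; -86/25 -27/25 0; 0 0 1]
T4·…·T1 = [-403/125 -96/125 0; 154/125 153/125 0; 0 0 1]
T5·…·T1 = [403/125 96/125 0; 154/125 153/125 0; 0 0 1]
T6·…·T1 = [326/125 39/250 0; 154/125 153/125 0; 0 0 1]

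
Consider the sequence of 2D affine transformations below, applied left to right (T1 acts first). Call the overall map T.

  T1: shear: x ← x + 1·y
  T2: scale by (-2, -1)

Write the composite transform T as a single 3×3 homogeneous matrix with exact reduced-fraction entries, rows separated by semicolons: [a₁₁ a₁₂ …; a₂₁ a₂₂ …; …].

T1 = [1 1 0; 0 1 0; 0 0 1]
T2·T1 = [-2 -2 0; 0 -1 0; 0 0 1]

T = [-2 -2 0; 0 -1 0; 0 0 1]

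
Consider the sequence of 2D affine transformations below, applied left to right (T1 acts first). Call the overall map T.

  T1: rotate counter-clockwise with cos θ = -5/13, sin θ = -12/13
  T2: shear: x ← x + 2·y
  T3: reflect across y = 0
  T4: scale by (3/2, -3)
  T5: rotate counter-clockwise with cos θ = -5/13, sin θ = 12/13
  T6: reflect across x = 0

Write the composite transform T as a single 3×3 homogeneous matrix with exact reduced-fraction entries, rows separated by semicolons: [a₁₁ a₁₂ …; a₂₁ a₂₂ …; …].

T1 = [-5/13 12/13 0; -12/13 -5/13 0; 0 0 1]
T2·T1 = [-29/13 2/13 0; -12/13 -5/13 0; 0 0 1]
T3·…·T1 = [-29/13 2/13 0; 12/13 5/13 0; 0 0 1]
T4·…·T1 = [-87/26 3/13 0; -36/13 -15/13 0; 0 0 1]
T5·…·T1 = [1299/338 165/169 0; -342/169 111/169 0; 0 0 1]
T6·…·T1 = [-1299/338 -165/169 0; -342/169 111/169 0; 0 0 1]

T = [-1299/338 -165/169 0; -342/169 111/169 0; 0 0 1]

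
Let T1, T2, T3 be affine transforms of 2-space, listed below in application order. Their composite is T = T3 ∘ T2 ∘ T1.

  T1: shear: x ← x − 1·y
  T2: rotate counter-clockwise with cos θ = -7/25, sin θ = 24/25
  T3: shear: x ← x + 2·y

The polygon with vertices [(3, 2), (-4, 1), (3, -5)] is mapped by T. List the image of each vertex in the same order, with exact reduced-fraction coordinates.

image vertices: (-7/5, 2/5), (-243/25, -127/25), (518/25, 227/25)

T1 shear: x ← x − 1·y: (3, 2) → (1, 2); (-4, 1) → (-5, 1); (3, -5) → (8, -5)
T2 rotate counter-clockwise with cos θ = -7/25, sin θ = 24/25: (1, 2) → (-11/5, 2/5); (-5, 1) → (11/25, -127/25); (8, -5) → (64/25, 227/25)
T3 shear: x ← x + 2·y: (-11/5, 2/5) → (-7/5, 2/5); (11/25, -127/25) → (-243/25, -127/25); (64/25, 227/25) → (518/25, 227/25)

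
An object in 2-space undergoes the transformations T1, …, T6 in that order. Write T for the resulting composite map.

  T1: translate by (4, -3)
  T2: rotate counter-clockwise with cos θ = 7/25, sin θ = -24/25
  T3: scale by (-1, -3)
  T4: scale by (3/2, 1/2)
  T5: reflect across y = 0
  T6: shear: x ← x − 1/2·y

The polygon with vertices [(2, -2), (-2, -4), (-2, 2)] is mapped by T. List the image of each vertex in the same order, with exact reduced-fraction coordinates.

image vertices: (201/20, -537/50), (243/20, -291/50), (9/4, -33/10)

T1 translate by (4, -3): (2, -2) → (6, -5); (-2, -4) → (2, -7); (-2, 2) → (2, -1)
T2 rotate counter-clockwise with cos θ = 7/25, sin θ = -24/25: (6, -5) → (-78/25, -179/25); (2, -7) → (-154/25, -97/25); (2, -1) → (-2/5, -11/5)
T3 scale by (-1, -3): (-78/25, -179/25) → (78/25, 537/25); (-154/25, -97/25) → (154/25, 291/25); (-2/5, -11/5) → (2/5, 33/5)
T4 scale by (3/2, 1/2): (78/25, 537/25) → (117/25, 537/50); (154/25, 291/25) → (231/25, 291/50); (2/5, 33/5) → (3/5, 33/10)
T5 reflect across y = 0: (117/25, 537/50) → (117/25, -537/50); (231/25, 291/50) → (231/25, -291/50); (3/5, 33/10) → (3/5, -33/10)
T6 shear: x ← x − 1/2·y: (117/25, -537/50) → (201/20, -537/50); (231/25, -291/50) → (243/20, -291/50); (3/5, -33/10) → (9/4, -33/10)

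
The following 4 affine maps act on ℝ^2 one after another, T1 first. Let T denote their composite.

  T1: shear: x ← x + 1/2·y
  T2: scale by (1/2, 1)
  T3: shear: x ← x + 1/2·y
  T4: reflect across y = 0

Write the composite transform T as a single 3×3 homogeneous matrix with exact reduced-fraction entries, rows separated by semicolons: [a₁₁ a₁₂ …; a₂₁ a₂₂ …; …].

T1 = [1 1/2 0; 0 1 0; 0 0 1]
T2·T1 = [1/2 1/4 0; 0 1 0; 0 0 1]
T3·…·T1 = [1/2 3/4 0; 0 1 0; 0 0 1]
T4·…·T1 = [1/2 3/4 0; 0 -1 0; 0 0 1]

T = [1/2 3/4 0; 0 -1 0; 0 0 1]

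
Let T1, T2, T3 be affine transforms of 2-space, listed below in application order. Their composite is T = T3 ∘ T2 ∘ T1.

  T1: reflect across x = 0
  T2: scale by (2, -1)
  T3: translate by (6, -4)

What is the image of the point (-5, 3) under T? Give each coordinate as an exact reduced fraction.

T(p) = (16, -7)

T1 reflect across x = 0: (-5, 3) → (5, 3)
T2 scale by (2, -1): (5, 3) → (10, -3)
T3 translate by (6, -4): (10, -3) → (16, -7)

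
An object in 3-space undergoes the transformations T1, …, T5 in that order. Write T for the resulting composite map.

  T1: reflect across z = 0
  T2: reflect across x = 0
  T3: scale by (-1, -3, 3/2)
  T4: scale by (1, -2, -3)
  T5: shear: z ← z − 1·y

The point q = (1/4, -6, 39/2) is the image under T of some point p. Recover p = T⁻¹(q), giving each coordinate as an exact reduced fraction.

p = (1/4, -1, 3)

T1 = [1 0 0 0; 0 1 0 0; 0 0 -1 0; 0 0 0 1]
T2·T1 = [-1 0 0 0; 0 1 0 0; 0 0 -1 0; 0 0 0 1]
T3·…·T1 = [1 0 0 0; 0 -3 0 0; 0 0 -3/2 0; 0 0 0 1]
T4·…·T1 = [1 0 0 0; 0 6 0 0; 0 0 9/2 0; 0 0 0 1]
T5·…·T1 = [1 0 0 0; 0 6 0 0; 0 -6 9/2 0; 0 0 0 1]
det M = 27; M⁻¹ = [1 0 0 0; 0 1/6 0 0; 0 2/9 2/9 0; 0 0 0 1]
M⁻¹ · (1/4, -6, 39/2)ᵀ = (1/4, -1, 3)ᵀ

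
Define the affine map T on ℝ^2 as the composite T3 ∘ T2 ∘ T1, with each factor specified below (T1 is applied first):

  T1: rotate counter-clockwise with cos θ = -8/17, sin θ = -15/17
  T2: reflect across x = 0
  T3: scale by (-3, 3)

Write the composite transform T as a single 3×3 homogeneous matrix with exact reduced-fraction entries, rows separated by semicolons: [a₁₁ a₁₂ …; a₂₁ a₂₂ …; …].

T1 = [-8/17 15/17 0; -15/17 -8/17 0; 0 0 1]
T2·T1 = [8/17 -15/17 0; -15/17 -8/17 0; 0 0 1]
T3·…·T1 = [-24/17 45/17 0; -45/17 -24/17 0; 0 0 1]

T = [-24/17 45/17 0; -45/17 -24/17 0; 0 0 1]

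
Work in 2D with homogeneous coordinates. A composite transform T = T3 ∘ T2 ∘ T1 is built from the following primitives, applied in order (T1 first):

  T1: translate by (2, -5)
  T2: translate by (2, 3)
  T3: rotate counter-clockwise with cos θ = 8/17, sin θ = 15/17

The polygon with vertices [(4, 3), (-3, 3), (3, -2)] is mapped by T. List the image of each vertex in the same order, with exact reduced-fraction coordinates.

T1 translate by (2, -5): (4, 3) → (6, -2); (-3, 3) → (-1, -2); (3, -2) → (5, -7)
T2 translate by (2, 3): (6, -2) → (8, 1); (-1, -2) → (1, 1); (5, -7) → (7, -4)
T3 rotate counter-clockwise with cos θ = 8/17, sin θ = 15/17: (8, 1) → (49/17, 128/17); (1, 1) → (-7/17, 23/17); (7, -4) → (116/17, 73/17)

image vertices: (49/17, 128/17), (-7/17, 23/17), (116/17, 73/17)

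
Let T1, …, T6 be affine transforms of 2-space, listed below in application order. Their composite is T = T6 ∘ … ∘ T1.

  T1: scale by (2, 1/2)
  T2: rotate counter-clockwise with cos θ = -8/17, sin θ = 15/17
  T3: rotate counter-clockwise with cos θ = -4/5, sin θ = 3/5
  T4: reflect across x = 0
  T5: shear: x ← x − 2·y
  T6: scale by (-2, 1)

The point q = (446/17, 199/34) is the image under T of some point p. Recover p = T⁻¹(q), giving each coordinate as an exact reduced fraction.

T1 = [2 0 0; 0 1/2 0; 0 0 1]
T2·T1 = [-16/17 -15/34 0; 30/17 -4/17 0; 0 0 1]
T3·…·T1 = [-26/85 42/85 0; -168/85 -13/170 0; 0 0 1]
T4·…·T1 = [26/85 -42/85 0; -168/85 -13/170 0; 0 0 1]
T5·…·T1 = [362/85 -29/85 0; -168/85 -13/170 0; 0 0 1]
T6·…·T1 = [-724/85 58/85 0; -168/85 -13/170 0; 0 0 1]
det M = 2; M⁻¹ = [-13/340 -29/85 0; 84/85 -362/85 0; 0 0 1]
M⁻¹ · (446/17, 199/34)ᵀ = (-3, 1)ᵀ

p = (-3, 1)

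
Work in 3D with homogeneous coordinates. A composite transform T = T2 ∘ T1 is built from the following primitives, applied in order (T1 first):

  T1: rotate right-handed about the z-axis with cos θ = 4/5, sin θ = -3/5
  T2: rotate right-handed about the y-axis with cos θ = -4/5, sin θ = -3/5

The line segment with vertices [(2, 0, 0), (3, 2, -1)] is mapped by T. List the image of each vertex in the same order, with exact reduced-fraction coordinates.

T1 rotate right-handed about the z-axis with cos θ = 4/5, sin θ = -3/5: (2, 0, 0) → (8/5, -6/5, 0); (3, 2, -1) → (18/5, -1/5, -1)
T2 rotate right-handed about the y-axis with cos θ = -4/5, sin θ = -3/5: (8/5, -6/5, 0) → (-32/25, -6/5, 24/25); (18/5, -1/5, -1) → (-57/25, -1/5, 74/25)

image vertices: (-32/25, -6/5, 24/25), (-57/25, -1/5, 74/25)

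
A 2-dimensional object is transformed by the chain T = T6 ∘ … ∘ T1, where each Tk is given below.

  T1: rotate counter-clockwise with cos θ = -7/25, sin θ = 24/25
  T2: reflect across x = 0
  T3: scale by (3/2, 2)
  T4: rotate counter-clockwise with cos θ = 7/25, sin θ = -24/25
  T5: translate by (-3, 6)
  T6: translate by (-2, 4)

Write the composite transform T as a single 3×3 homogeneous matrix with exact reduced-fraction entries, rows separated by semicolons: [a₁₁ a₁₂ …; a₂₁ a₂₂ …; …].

T = [2451/1250 -84/625 -5; 84/625 -962/625 10; 0 0 1]

T1 = [-7/25 -24/25 0; 24/25 -7/25 0; 0 0 1]
T2·T1 = [7/25 24/25 0; 24/25 -7/25 0; 0 0 1]
T3·…·T1 = [21/50 36/25 0; 48/25 -14/25 0; 0 0 1]
T4·…·T1 = [2451/1250 -84/625 0; 84/625 -962/625 0; 0 0 1]
T5·…·T1 = [2451/1250 -84/625 -3; 84/625 -962/625 6; 0 0 1]
T6·…·T1 = [2451/1250 -84/625 -5; 84/625 -962/625 10; 0 0 1]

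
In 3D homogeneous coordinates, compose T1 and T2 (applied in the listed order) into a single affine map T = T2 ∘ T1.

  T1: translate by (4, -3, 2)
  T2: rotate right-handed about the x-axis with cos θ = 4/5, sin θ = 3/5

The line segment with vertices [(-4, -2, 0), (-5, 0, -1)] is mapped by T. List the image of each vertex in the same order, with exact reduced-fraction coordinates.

T1 translate by (4, -3, 2): (-4, -2, 0) → (0, -5, 2); (-5, 0, -1) → (-1, -3, 1)
T2 rotate right-handed about the x-axis with cos θ = 4/5, sin θ = 3/5: (0, -5, 2) → (0, -26/5, -7/5); (-1, -3, 1) → (-1, -3, -1)

image vertices: (0, -26/5, -7/5), (-1, -3, -1)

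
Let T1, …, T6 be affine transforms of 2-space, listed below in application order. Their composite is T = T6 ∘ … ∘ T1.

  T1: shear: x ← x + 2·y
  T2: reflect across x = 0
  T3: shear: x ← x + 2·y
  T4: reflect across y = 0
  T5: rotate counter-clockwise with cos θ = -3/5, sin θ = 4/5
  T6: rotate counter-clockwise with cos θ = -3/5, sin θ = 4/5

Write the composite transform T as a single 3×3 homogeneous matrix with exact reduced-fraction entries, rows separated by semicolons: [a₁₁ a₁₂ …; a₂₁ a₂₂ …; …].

T1 = [1 2 0; 0 1 0; 0 0 1]
T2·T1 = [-1 -2 0; 0 1 0; 0 0 1]
T3·…·T1 = [-1 0 0; 0 1 0; 0 0 1]
T4·…·T1 = [-1 0 0; 0 -1 0; 0 0 1]
T5·…·T1 = [3/5 4/5 0; -4/5 3/5 0; 0 0 1]
T6·…·T1 = [7/25 -24/25 0; 24/25 7/25 0; 0 0 1]

T = [7/25 -24/25 0; 24/25 7/25 0; 0 0 1]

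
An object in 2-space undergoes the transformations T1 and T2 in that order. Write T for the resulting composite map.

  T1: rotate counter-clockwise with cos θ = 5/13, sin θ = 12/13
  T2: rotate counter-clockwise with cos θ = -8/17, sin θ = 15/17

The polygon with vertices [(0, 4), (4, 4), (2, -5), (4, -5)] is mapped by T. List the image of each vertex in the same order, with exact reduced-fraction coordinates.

image vertices: (84/221, -880/221), (-796/221, -964/221), (-545/221, 1058/221), (-985/221, 1016/221)

T1 rotate counter-clockwise with cos θ = 5/13, sin θ = 12/13: (0, 4) → (-48/13, 20/13); (4, 4) → (-28/13, 68/13); (2, -5) → (70/13, -1/13); (4, -5) → (80/13, 23/13)
T2 rotate counter-clockwise with cos θ = -8/17, sin θ = 15/17: (-48/13, 20/13) → (84/221, -880/221); (-28/13, 68/13) → (-796/221, -964/221); (70/13, -1/13) → (-545/221, 1058/221); (80/13, 23/13) → (-985/221, 1016/221)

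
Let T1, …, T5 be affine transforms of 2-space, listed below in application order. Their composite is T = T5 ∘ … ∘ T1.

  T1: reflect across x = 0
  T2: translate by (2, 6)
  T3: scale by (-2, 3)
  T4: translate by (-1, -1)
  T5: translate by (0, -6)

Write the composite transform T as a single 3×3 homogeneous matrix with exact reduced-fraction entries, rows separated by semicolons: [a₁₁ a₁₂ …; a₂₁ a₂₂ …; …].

T1 = [-1 0 0; 0 1 0; 0 0 1]
T2·T1 = [-1 0 2; 0 1 6; 0 0 1]
T3·…·T1 = [2 0 -4; 0 3 18; 0 0 1]
T4·…·T1 = [2 0 -5; 0 3 17; 0 0 1]
T5·…·T1 = [2 0 -5; 0 3 11; 0 0 1]

T = [2 0 -5; 0 3 11; 0 0 1]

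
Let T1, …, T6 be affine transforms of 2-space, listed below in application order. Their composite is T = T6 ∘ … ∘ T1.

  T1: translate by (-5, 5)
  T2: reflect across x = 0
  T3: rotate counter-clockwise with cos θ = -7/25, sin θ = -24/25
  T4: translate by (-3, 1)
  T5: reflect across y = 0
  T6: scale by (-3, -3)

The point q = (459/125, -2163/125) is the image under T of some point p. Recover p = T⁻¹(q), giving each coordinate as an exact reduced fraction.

p = (-1, -7/5)

T1 = [1 0 -5; 0 1 5; 0 0 1]
T2·T1 = [-1 0 5; 0 1 5; 0 0 1]
T3·…·T1 = [7/25 24/25 17/5; 24/25 -7/25 -31/5; 0 0 1]
T4·…·T1 = [7/25 24/25 2/5; 24/25 -7/25 -26/5; 0 0 1]
T5·…·T1 = [7/25 24/25 2/5; -24/25 7/25 26/5; 0 0 1]
T6·…·T1 = [-21/25 -72/25 -6/5; 72/25 -21/25 -78/5; 0 0 1]
det M = 9; M⁻¹ = [-7/75 8/25 122/25; -8/25 -7/75 -46/25; 0 0 1]
M⁻¹ · (459/125, -2163/125)ᵀ = (-1, -7/5)ᵀ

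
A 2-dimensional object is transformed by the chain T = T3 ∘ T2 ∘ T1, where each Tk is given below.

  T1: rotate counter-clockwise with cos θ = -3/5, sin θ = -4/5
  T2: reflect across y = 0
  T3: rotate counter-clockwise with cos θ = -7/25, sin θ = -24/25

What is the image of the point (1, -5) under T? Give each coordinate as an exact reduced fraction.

T(p) = (-103/125, 629/125)

T1 rotate counter-clockwise with cos θ = -3/5, sin θ = -4/5: (1, -5) → (-23/5, 11/5)
T2 reflect across y = 0: (-23/5, 11/5) → (-23/5, -11/5)
T3 rotate counter-clockwise with cos θ = -7/25, sin θ = -24/25: (-23/5, -11/5) → (-103/125, 629/125)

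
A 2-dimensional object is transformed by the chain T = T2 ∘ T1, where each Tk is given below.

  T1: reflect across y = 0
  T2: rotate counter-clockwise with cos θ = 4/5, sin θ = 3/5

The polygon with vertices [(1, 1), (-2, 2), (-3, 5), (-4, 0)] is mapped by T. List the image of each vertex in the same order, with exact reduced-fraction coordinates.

T1 reflect across y = 0: (1, 1) → (1, -1); (-2, 2) → (-2, -2); (-3, 5) → (-3, -5); (-4, 0) → (-4, 0)
T2 rotate counter-clockwise with cos θ = 4/5, sin θ = 3/5: (1, -1) → (7/5, -1/5); (-2, -2) → (-2/5, -14/5); (-3, -5) → (3/5, -29/5); (-4, 0) → (-16/5, -12/5)

image vertices: (7/5, -1/5), (-2/5, -14/5), (3/5, -29/5), (-16/5, -12/5)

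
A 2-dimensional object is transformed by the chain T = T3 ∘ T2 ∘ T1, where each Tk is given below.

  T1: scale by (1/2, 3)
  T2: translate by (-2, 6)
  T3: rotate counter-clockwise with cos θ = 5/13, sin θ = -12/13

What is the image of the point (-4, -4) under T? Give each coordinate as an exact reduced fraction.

T(p) = (-92/13, 18/13)

T1 scale by (1/2, 3): (-4, -4) → (-2, -12)
T2 translate by (-2, 6): (-2, -12) → (-4, -6)
T3 rotate counter-clockwise with cos θ = 5/13, sin θ = -12/13: (-4, -6) → (-92/13, 18/13)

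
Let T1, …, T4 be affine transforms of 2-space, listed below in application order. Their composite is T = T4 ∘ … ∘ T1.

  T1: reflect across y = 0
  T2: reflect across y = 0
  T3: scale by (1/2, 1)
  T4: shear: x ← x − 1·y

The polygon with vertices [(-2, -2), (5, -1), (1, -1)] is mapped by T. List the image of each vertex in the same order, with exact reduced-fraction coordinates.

image vertices: (1, -2), (7/2, -1), (3/2, -1)

T1 reflect across y = 0: (-2, -2) → (-2, 2); (5, -1) → (5, 1); (1, -1) → (1, 1)
T2 reflect across y = 0: (-2, 2) → (-2, -2); (5, 1) → (5, -1); (1, 1) → (1, -1)
T3 scale by (1/2, 1): (-2, -2) → (-1, -2); (5, -1) → (5/2, -1); (1, -1) → (1/2, -1)
T4 shear: x ← x − 1·y: (-1, -2) → (1, -2); (5/2, -1) → (7/2, -1); (1/2, -1) → (3/2, -1)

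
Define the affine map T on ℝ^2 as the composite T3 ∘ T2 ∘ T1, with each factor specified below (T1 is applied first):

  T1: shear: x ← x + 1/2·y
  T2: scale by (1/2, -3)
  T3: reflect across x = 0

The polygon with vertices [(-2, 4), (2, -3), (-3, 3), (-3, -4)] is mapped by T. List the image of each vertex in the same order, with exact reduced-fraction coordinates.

image vertices: (0, -12), (-1/4, 9), (3/4, -9), (5/2, 12)

T1 shear: x ← x + 1/2·y: (-2, 4) → (0, 4); (2, -3) → (1/2, -3); (-3, 3) → (-3/2, 3); (-3, -4) → (-5, -4)
T2 scale by (1/2, -3): (0, 4) → (0, -12); (1/2, -3) → (1/4, 9); (-3/2, 3) → (-3/4, -9); (-5, -4) → (-5/2, 12)
T3 reflect across x = 0: (0, -12) → (0, -12); (1/4, 9) → (-1/4, 9); (-3/4, -9) → (3/4, -9); (-5/2, 12) → (5/2, 12)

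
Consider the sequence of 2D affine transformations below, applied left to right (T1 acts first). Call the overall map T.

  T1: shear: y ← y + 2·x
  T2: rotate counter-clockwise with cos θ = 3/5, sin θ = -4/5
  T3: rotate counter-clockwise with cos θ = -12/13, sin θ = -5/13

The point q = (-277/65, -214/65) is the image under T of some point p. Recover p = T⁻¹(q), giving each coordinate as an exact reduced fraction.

T1 = [1 0 0; 2 1 0; 0 0 1]
T2·T1 = [11/5 4/5 0; 2/5 3/5 0; 0 0 1]
T3·…·T1 = [-122/65 -33/65 0; -79/65 -56/65 0; 0 0 1]
det M = 1; M⁻¹ = [-56/65 33/65 0; 79/65 -122/65 0; 0 0 1]
M⁻¹ · (-277/65, -214/65)ᵀ = (2, 1)ᵀ

p = (2, 1)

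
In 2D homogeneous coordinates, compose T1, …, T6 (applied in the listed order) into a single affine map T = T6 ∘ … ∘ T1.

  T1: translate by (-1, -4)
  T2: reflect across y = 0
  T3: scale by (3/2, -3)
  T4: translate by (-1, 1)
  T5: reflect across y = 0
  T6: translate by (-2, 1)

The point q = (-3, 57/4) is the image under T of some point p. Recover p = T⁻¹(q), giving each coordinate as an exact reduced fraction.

p = (1, -3/4)

T1 = [1 0 -1; 0 1 -4; 0 0 1]
T2·T1 = [1 0 -1; 0 -1 4; 0 0 1]
T3·…·T1 = [3/2 0 -3/2; 0 3 -12; 0 0 1]
T4·…·T1 = [3/2 0 -5/2; 0 3 -11; 0 0 1]
T5·…·T1 = [3/2 0 -5/2; 0 -3 11; 0 0 1]
T6·…·T1 = [3/2 0 -9/2; 0 -3 12; 0 0 1]
det M = -9/2; M⁻¹ = [2/3 0 3; 0 -1/3 4; 0 0 1]
M⁻¹ · (-3, 57/4)ᵀ = (1, -3/4)ᵀ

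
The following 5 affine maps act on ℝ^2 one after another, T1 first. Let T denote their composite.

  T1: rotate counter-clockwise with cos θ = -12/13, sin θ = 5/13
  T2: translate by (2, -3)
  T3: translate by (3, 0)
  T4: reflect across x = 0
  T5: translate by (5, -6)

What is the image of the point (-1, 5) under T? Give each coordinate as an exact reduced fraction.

T1 rotate counter-clockwise with cos θ = -12/13, sin θ = 5/13: (-1, 5) → (-1, -5)
T2 translate by (2, -3): (-1, -5) → (1, -8)
T3 translate by (3, 0): (1, -8) → (4, -8)
T4 reflect across x = 0: (4, -8) → (-4, -8)
T5 translate by (5, -6): (-4, -8) → (1, -14)

T(p) = (1, -14)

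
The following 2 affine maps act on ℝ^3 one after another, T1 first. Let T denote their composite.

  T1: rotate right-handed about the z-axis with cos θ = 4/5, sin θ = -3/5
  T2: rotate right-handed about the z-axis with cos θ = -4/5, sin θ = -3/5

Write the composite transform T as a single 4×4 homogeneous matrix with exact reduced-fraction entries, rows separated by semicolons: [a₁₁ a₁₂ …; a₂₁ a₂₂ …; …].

T = [-1 0 0 0; 0 -1 0 0; 0 0 1 0; 0 0 0 1]

T1 = [4/5 3/5 0 0; -3/5 4/5 0 0; 0 0 1 0; 0 0 0 1]
T2·T1 = [-1 0 0 0; 0 -1 0 0; 0 0 1 0; 0 0 0 1]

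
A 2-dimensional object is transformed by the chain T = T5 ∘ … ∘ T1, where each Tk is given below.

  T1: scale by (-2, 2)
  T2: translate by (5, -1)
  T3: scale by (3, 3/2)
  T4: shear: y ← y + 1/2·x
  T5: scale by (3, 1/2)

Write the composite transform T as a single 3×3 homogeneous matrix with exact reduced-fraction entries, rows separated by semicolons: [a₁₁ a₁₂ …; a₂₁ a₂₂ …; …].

T = [-18 0 45; -3/2 3/2 3; 0 0 1]

T1 = [-2 0 0; 0 2 0; 0 0 1]
T2·T1 = [-2 0 5; 0 2 -1; 0 0 1]
T3·…·T1 = [-6 0 15; 0 3 -3/2; 0 0 1]
T4·…·T1 = [-6 0 15; -3 3 6; 0 0 1]
T5·…·T1 = [-18 0 45; -3/2 3/2 3; 0 0 1]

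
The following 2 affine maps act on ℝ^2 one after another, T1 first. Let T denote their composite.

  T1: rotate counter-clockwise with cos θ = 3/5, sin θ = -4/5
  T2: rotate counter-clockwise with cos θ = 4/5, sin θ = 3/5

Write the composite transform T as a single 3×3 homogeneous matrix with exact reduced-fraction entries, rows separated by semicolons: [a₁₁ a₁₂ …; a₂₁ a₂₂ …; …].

T = [24/25 7/25 0; -7/25 24/25 0; 0 0 1]

T1 = [3/5 4/5 0; -4/5 3/5 0; 0 0 1]
T2·T1 = [24/25 7/25 0; -7/25 24/25 0; 0 0 1]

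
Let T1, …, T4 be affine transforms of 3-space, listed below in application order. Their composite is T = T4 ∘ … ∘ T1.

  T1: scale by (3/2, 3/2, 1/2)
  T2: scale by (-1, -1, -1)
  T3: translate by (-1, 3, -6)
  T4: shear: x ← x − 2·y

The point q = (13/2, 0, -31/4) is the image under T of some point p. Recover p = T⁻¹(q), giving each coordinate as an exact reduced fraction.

T1 = [3/2 0 0 0; 0 3/2 0 0; 0 0 1/2 0; 0 0 0 1]
T2·T1 = [-3/2 0 0 0; 0 -3/2 0 0; 0 0 -1/2 0; 0 0 0 1]
T3·…·T1 = [-3/2 0 0 -1; 0 -3/2 0 3; 0 0 -1/2 -6; 0 0 0 1]
T4·…·T1 = [-3/2 3 0 -7; 0 -3/2 0 3; 0 0 -1/2 -6; 0 0 0 1]
det M = -9/8; M⁻¹ = [-2/3 -4/3 0 -2/3; 0 -2/3 0 2; 0 0 -2 -12; 0 0 0 1]
M⁻¹ · (13/2, 0, -31/4)ᵀ = (-5, 2, 7/2)ᵀ

p = (-5, 2, 7/2)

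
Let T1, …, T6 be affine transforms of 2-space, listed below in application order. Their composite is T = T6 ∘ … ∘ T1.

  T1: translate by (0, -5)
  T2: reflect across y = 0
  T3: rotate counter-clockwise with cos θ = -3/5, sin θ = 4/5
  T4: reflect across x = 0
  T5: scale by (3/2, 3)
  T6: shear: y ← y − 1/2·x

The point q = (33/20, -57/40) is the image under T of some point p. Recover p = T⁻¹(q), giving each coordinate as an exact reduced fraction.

p = (1/2, 4)

T1 = [1 0 0; 0 1 -5; 0 0 1]
T2·T1 = [1 0 0; 0 -1 5; 0 0 1]
T3·…·T1 = [-3/5 4/5 -4; 4/5 3/5 -3; 0 0 1]
T4·…·T1 = [3/5 -4/5 4; 4/5 3/5 -3; 0 0 1]
T5·…·T1 = [9/10 -6/5 6; 12/5 9/5 -9; 0 0 1]
T6·…·T1 = [9/10 -6/5 6; 39/20 12/5 -12; 0 0 1]
det M = 9/2; M⁻¹ = [8/15 4/15 0; -13/30 1/5 5; 0 0 1]
M⁻¹ · (33/20, -57/40)ᵀ = (1/2, 4)ᵀ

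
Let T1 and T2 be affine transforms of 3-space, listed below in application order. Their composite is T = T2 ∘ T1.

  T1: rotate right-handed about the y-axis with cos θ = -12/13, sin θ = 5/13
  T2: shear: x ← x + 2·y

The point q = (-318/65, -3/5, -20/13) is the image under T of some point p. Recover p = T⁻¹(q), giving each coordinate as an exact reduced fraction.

p = (4, -3/5, 0)

T1 = [-12/13 0 5/13 0; 0 1 0 0; -5/13 0 -12/13 0; 0 0 0 1]
T2·T1 = [-12/13 2 5/13 0; 0 1 0 0; -5/13 0 -12/13 0; 0 0 0 1]
det M = 1; M⁻¹ = [-12/13 24/13 -5/13 0; 0 1 0 0; 5/13 -10/13 -12/13 0; 0 0 0 1]
M⁻¹ · (-318/65, -3/5, -20/13)ᵀ = (4, -3/5, 0)ᵀ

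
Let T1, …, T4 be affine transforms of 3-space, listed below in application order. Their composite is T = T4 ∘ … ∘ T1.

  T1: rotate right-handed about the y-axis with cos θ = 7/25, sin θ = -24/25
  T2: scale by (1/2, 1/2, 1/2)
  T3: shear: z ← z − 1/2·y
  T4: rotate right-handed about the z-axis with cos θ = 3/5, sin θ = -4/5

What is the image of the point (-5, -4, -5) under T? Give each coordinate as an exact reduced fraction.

T1 rotate right-handed about the y-axis with cos θ = 7/25, sin θ = -24/25: (-5, -4, -5) → (17/5, -4, -31/5)
T2 scale by (1/2, 1/2, 1/2): (17/5, -4, -31/5) → (17/10, -2, -31/10)
T3 shear: z ← z − 1/2·y: (17/10, -2, -31/10) → (17/10, -2, -21/10)
T4 rotate right-handed about the z-axis with cos θ = 3/5, sin θ = -4/5: (17/10, -2, -21/10) → (-29/50, -64/25, -21/10)

T(p) = (-29/50, -64/25, -21/10)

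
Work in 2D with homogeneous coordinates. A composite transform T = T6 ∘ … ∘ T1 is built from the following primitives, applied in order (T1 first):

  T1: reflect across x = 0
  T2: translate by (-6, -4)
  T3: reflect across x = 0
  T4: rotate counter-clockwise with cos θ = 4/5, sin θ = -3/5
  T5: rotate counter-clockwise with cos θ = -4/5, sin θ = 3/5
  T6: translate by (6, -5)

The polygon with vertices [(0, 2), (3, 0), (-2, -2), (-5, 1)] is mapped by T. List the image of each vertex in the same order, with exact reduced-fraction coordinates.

image vertices: (156/25, 33/25), (183/25, 119/25), (266/25, 13/25), (43/5, -16/5)

T1 reflect across x = 0: (0, 2) → (0, 2); (3, 0) → (-3, 0); (-2, -2) → (2, -2); (-5, 1) → (5, 1)
T2 translate by (-6, -4): (0, 2) → (-6, -2); (-3, 0) → (-9, -4); (2, -2) → (-4, -6); (5, 1) → (-1, -3)
T3 reflect across x = 0: (-6, -2) → (6, -2); (-9, -4) → (9, -4); (-4, -6) → (4, -6); (-1, -3) → (1, -3)
T4 rotate counter-clockwise with cos θ = 4/5, sin θ = -3/5: (6, -2) → (18/5, -26/5); (9, -4) → (24/5, -43/5); (4, -6) → (-2/5, -36/5); (1, -3) → (-1, -3)
T5 rotate counter-clockwise with cos θ = -4/5, sin θ = 3/5: (18/5, -26/5) → (6/25, 158/25); (24/5, -43/5) → (33/25, 244/25); (-2/5, -36/5) → (116/25, 138/25); (-1, -3) → (13/5, 9/5)
T6 translate by (6, -5): (6/25, 158/25) → (156/25, 33/25); (33/25, 244/25) → (183/25, 119/25); (116/25, 138/25) → (266/25, 13/25); (13/5, 9/5) → (43/5, -16/5)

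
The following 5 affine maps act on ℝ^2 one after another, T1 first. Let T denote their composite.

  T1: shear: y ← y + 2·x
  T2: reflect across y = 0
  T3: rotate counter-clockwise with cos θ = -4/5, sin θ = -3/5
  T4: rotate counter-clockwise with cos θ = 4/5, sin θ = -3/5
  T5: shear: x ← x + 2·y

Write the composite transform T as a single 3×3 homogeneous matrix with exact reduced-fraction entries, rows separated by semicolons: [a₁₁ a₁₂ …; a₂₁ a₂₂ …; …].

T1 = [1 0 0; 2 1 0; 0 0 1]
T2·T1 = [1 0 0; -2 -1 0; 0 0 1]
T3·…·T1 = [-2 -3/5 0; 1 4/5 0; 0 0 1]
T4·…·T1 = [-1 0 0; 2 1 0; 0 0 1]
T5·…·T1 = [3 2 0; 2 1 0; 0 0 1]

T = [3 2 0; 2 1 0; 0 0 1]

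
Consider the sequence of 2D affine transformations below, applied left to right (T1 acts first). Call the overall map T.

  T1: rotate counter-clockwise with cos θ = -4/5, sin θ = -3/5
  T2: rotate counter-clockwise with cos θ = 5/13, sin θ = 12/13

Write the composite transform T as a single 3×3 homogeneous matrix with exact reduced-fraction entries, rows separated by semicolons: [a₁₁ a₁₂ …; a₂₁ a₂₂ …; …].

T = [16/65 63/65 0; -63/65 16/65 0; 0 0 1]

T1 = [-4/5 3/5 0; -3/5 -4/5 0; 0 0 1]
T2·T1 = [16/65 63/65 0; -63/65 16/65 0; 0 0 1]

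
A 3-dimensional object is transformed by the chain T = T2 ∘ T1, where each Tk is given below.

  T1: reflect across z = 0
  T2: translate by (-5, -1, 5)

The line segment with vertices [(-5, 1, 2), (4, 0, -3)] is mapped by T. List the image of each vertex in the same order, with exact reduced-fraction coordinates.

image vertices: (-10, 0, 3), (-1, -1, 8)

T1 reflect across z = 0: (-5, 1, 2) → (-5, 1, -2); (4, 0, -3) → (4, 0, 3)
T2 translate by (-5, -1, 5): (-5, 1, -2) → (-10, 0, 3); (4, 0, 3) → (-1, -1, 8)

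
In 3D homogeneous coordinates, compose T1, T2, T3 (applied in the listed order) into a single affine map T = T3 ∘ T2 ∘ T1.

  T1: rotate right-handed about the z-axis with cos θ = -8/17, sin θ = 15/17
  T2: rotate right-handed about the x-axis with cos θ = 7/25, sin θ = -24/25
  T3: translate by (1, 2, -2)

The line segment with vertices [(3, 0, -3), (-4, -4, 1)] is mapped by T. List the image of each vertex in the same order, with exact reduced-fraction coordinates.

image vertices: (-7/17, -59/425, -2287/425), (109/17, 1062/425, -59/425)

T1 rotate right-handed about the z-axis with cos θ = -8/17, sin θ = 15/17: (3, 0, -3) → (-24/17, 45/17, -3); (-4, -4, 1) → (92/17, -28/17, 1)
T2 rotate right-handed about the x-axis with cos θ = 7/25, sin θ = -24/25: (-24/17, 45/17, -3) → (-24/17, -909/425, -1437/425); (92/17, -28/17, 1) → (92/17, 212/425, 791/425)
T3 translate by (1, 2, -2): (-24/17, -909/425, -1437/425) → (-7/17, -59/425, -2287/425); (92/17, 212/425, 791/425) → (109/17, 1062/425, -59/425)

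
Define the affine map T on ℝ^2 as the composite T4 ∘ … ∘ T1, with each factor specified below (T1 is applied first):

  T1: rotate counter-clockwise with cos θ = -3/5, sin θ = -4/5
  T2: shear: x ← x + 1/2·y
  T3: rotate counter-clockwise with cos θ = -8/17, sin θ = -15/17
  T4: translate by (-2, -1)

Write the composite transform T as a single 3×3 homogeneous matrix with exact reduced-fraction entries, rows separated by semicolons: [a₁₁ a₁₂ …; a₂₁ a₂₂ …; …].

T = [-4/17 -13/17 -2; 107/85 -27/170 -1; 0 0 1]

T1 = [-3/5 4/5 0; -4/5 -3/5 0; 0 0 1]
T2·T1 = [-1 1/2 0; -4/5 -3/5 0; 0 0 1]
T3·…·T1 = [-4/17 -13/17 0; 107/85 -27/170 0; 0 0 1]
T4·…·T1 = [-4/17 -13/17 -2; 107/85 -27/170 -1; 0 0 1]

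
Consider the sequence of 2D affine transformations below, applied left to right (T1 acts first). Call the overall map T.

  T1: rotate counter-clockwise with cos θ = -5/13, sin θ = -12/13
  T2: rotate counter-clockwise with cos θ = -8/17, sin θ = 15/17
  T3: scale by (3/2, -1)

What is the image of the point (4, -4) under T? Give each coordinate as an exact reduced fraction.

T1 rotate counter-clockwise with cos θ = -5/13, sin θ = -12/13: (4, -4) → (-68/13, -28/13)
T2 rotate counter-clockwise with cos θ = -8/17, sin θ = 15/17: (-68/13, -28/13) → (964/221, -796/221)
T3 scale by (3/2, -1): (964/221, -796/221) → (1446/221, 796/221)

T(p) = (1446/221, 796/221)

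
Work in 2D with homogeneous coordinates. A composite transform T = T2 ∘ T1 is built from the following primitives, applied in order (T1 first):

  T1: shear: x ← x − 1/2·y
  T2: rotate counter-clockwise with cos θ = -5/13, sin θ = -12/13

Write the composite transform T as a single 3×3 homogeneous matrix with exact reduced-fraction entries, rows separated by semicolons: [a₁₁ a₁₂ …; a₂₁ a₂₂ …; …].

T1 = [1 -1/2 0; 0 1 0; 0 0 1]
T2·T1 = [-5/13 29/26 0; -12/13 1/13 0; 0 0 1]

T = [-5/13 29/26 0; -12/13 1/13 0; 0 0 1]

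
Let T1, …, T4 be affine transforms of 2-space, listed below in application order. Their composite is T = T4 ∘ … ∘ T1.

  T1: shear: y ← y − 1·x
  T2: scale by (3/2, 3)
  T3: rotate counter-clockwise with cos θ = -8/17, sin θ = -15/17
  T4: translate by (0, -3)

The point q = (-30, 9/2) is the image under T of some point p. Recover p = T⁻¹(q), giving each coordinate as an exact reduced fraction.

p = (5, -5)

T1 = [1 0 0; -1 1 0; 0 0 1]
T2·T1 = [3/2 0 0; -3 3 0; 0 0 1]
T3·…·T1 = [-57/17 45/17 0; 3/34 -24/17 0; 0 0 1]
T4·…·T1 = [-57/17 45/17 0; 3/34 -24/17 -3; 0 0 1]
det M = 9/2; M⁻¹ = [-16/51 -10/17 -30/17; -1/51 -38/51 -38/17; 0 0 1]
M⁻¹ · (-30, 9/2)ᵀ = (5, -5)ᵀ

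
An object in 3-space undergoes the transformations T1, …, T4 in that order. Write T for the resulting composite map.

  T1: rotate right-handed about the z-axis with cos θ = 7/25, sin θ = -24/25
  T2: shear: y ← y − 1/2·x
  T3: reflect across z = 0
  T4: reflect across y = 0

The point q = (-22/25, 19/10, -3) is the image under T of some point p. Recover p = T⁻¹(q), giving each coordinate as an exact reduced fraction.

p = (2, -3/2, 3)

T1 = [7/25 24/25 0 0; -24/25 7/25 0 0; 0 0 1 0; 0 0 0 1]
T2·T1 = [7/25 24/25 0 0; -11/10 -1/5 0 0; 0 0 1 0; 0 0 0 1]
T3·…·T1 = [7/25 24/25 0 0; -11/10 -1/5 0 0; 0 0 -1 0; 0 0 0 1]
T4·…·T1 = [7/25 24/25 0 0; 11/10 1/5 0 0; 0 0 -1 0; 0 0 0 1]
det M = 1; M⁻¹ = [-1/5 24/25 0 0; 11/10 -7/25 0 0; 0 0 -1 0; 0 0 0 1]
M⁻¹ · (-22/25, 19/10, -3)ᵀ = (2, -3/2, 3)ᵀ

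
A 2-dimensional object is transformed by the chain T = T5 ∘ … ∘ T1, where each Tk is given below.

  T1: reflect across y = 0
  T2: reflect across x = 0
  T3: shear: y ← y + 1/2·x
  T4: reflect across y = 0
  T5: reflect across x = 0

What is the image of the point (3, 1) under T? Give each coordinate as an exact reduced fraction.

T1 reflect across y = 0: (3, 1) → (3, -1)
T2 reflect across x = 0: (3, -1) → (-3, -1)
T3 shear: y ← y + 1/2·x: (-3, -1) → (-3, -5/2)
T4 reflect across y = 0: (-3, -5/2) → (-3, 5/2)
T5 reflect across x = 0: (-3, 5/2) → (3, 5/2)

T(p) = (3, 5/2)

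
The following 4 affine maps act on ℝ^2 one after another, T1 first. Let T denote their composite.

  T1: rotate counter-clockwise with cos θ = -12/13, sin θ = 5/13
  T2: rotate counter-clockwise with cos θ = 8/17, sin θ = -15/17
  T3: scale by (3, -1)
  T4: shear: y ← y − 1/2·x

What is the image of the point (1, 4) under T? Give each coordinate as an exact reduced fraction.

T(p) = (-159/13, 11/2)

T1 rotate counter-clockwise with cos θ = -12/13, sin θ = 5/13: (1, 4) → (-32/13, -43/13)
T2 rotate counter-clockwise with cos θ = 8/17, sin θ = -15/17: (-32/13, -43/13) → (-53/13, 8/13)
T3 scale by (3, -1): (-53/13, 8/13) → (-159/13, -8/13)
T4 shear: y ← y − 1/2·x: (-159/13, -8/13) → (-159/13, 11/2)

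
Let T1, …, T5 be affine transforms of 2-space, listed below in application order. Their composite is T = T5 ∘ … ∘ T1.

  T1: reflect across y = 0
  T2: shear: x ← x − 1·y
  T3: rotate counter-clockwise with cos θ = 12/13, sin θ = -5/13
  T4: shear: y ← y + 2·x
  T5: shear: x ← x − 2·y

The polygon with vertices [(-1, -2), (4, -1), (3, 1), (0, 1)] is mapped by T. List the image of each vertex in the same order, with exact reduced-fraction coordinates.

T1 reflect across y = 0: (-1, -2) → (-1, 2); (4, -1) → (4, 1); (3, 1) → (3, -1); (0, 1) → (0, -1)
T2 shear: x ← x − 1·y: (-1, 2) → (-3, 2); (4, 1) → (3, 1); (3, -1) → (4, -1); (0, -1) → (1, -1)
T3 rotate counter-clockwise with cos θ = 12/13, sin θ = -5/13: (-3, 2) → (-2, 3); (3, 1) → (41/13, -3/13); (4, -1) → (43/13, -32/13); (1, -1) → (7/13, -17/13)
T4 shear: y ← y + 2·x: (-2, 3) → (-2, -1); (41/13, -3/13) → (41/13, 79/13); (43/13, -32/13) → (43/13, 54/13); (7/13, -17/13) → (7/13, -3/13)
T5 shear: x ← x − 2·y: (-2, -1) → (0, -1); (41/13, 79/13) → (-9, 79/13); (43/13, 54/13) → (-5, 54/13); (7/13, -3/13) → (1, -3/13)

image vertices: (0, -1), (-9, 79/13), (-5, 54/13), (1, -3/13)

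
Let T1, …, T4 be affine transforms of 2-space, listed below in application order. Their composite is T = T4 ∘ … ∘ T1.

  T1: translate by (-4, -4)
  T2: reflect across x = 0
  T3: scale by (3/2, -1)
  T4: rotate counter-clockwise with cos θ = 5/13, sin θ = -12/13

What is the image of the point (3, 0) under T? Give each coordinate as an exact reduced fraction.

T1 translate by (-4, -4): (3, 0) → (-1, -4)
T2 reflect across x = 0: (-1, -4) → (1, -4)
T3 scale by (3/2, -1): (1, -4) → (3/2, 4)
T4 rotate counter-clockwise with cos θ = 5/13, sin θ = -12/13: (3/2, 4) → (111/26, 2/13)

T(p) = (111/26, 2/13)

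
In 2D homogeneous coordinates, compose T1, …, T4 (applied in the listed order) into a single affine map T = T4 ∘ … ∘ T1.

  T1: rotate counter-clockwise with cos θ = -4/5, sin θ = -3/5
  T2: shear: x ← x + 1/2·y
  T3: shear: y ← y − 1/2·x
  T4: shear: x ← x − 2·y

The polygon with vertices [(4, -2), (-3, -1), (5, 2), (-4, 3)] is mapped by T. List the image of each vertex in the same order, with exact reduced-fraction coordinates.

T1 rotate counter-clockwise with cos θ = -4/5, sin θ = -3/5: (4, -2) → (-22/5, -4/5); (-3, -1) → (9/5, 13/5); (5, 2) → (-14/5, -23/5); (-4, 3) → (5, 0)
T2 shear: x ← x + 1/2·y: (-22/5, -4/5) → (-24/5, -4/5); (9/5, 13/5) → (31/10, 13/5); (-14/5, -23/5) → (-51/10, -23/5); (5, 0) → (5, 0)
T3 shear: y ← y − 1/2·x: (-24/5, -4/5) → (-24/5, 8/5); (31/10, 13/5) → (31/10, 21/20); (-51/10, -23/5) → (-51/10, -41/20); (5, 0) → (5, -5/2)
T4 shear: x ← x − 2·y: (-24/5, 8/5) → (-8, 8/5); (31/10, 21/20) → (1, 21/20); (-51/10, -41/20) → (-1, -41/20); (5, -5/2) → (10, -5/2)

image vertices: (-8, 8/5), (1, 21/20), (-1, -41/20), (10, -5/2)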